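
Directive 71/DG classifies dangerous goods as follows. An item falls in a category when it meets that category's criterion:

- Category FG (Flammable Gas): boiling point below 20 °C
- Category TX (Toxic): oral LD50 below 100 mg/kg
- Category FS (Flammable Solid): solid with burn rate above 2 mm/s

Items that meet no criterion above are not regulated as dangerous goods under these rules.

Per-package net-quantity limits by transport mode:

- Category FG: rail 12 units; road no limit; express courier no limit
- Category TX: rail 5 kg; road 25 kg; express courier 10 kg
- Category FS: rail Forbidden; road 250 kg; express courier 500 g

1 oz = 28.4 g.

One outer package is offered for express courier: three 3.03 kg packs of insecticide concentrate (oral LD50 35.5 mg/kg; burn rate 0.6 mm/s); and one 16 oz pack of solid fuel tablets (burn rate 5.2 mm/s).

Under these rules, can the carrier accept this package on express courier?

Yes

Oral LD50 35.5 mg/kg meets the Category TX criterion (Toxic), so the insecticide concentrate is Category TX.
Solid fuel tablets: burn rate 5.2 mm/s > 2 mm/s → Category FS (Flammable Solid).
Category TX quantity: three 3.03 kg packs = 9.09 kg.
9.09 kg ≤ 10 kg (express courier limit, Category TX) — within limit.
Category FS quantity: one 16 oz pack = 454.4 g.
454.4 g ≤ 500 g (express courier limit, Category FS) — within limit.
Every hazard category is within its express courier limit and no segregation rule is violated.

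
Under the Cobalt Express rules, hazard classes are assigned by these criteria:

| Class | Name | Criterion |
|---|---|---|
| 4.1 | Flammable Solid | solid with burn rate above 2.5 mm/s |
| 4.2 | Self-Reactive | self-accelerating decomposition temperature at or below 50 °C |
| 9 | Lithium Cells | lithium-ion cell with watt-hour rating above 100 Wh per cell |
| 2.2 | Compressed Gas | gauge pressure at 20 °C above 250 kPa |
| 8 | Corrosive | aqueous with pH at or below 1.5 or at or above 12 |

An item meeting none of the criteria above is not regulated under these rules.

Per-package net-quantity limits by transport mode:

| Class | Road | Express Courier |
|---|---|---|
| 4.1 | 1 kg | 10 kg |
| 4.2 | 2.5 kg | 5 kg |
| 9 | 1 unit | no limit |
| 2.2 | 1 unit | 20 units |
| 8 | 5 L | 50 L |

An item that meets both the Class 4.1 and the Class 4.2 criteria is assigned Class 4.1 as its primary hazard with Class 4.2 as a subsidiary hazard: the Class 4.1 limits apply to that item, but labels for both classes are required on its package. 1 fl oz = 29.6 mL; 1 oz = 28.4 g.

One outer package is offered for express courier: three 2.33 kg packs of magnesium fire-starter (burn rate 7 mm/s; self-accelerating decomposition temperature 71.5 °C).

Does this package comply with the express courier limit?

Magnesium fire-starter: burn rate 7 mm/s > 2.5 mm/s → Class 4.1 (Flammable Solid).
Class 4.1 quantity: three 2.33 kg packs = 6.99 kg.
That is within the Class 4.1 express courier limit of 10 kg.

Yes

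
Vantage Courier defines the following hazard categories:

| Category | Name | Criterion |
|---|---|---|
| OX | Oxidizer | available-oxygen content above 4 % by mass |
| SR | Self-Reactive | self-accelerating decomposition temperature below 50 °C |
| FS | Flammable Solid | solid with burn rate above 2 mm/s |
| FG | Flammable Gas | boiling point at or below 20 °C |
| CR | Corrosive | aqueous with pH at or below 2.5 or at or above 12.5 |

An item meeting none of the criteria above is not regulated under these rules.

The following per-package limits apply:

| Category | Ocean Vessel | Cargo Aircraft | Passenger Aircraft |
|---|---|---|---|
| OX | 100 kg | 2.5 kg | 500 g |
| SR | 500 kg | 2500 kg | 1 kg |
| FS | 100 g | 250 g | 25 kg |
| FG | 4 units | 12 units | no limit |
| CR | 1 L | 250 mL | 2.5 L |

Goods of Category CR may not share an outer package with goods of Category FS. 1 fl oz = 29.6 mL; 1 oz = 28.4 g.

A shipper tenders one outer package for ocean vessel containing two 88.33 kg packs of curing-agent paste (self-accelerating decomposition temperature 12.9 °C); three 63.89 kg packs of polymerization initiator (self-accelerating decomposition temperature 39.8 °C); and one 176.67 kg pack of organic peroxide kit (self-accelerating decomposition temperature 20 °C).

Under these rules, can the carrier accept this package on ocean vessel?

No

The curing-agent paste has self-accelerating decomposition temperature 12.9 °C, which is < 50 °C, so it is Category SR (Self-Reactive).
The polymerization initiator has self-accelerating decomposition temperature 39.8 °C, which is < 50 °C, so it is Category SR (Self-Reactive).
Organic peroxide kit: self-accelerating decomposition temperature 20 °C < 50 °C → Category SR (Self-Reactive).
Total Category SR: (two 88.33 kg packs = 176.66 kg) + (three 63.89 kg packs = 191.67 kg) + 176.67 kg = 545 kg.
545 kg > 500 kg (ocean vessel limit, Category SR) — over the limit.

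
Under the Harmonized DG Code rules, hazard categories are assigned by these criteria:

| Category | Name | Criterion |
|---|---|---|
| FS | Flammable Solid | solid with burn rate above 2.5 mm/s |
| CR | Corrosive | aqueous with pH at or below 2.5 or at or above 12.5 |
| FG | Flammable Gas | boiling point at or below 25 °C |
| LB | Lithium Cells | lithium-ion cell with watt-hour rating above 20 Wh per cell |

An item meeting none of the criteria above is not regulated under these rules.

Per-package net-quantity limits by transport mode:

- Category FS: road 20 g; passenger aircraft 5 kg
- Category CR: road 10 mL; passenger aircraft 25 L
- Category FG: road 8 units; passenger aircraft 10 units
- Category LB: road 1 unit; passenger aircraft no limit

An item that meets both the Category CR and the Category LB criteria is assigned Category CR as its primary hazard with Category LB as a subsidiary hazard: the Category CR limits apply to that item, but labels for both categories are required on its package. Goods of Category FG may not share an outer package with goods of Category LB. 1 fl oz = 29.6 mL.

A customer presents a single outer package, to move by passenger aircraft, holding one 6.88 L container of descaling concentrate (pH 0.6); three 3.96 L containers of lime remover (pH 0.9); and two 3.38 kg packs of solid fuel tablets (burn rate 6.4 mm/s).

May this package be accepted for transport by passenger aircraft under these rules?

No

pH 0.6 meets the Category CR criterion (Corrosive), so the descaling concentrate is Category CR.
With pH 0.9 (≤ 2.5), the lime remover falls in Category CR.
The solid fuel tablets have burn rate 6.4 mm/s, which is > 2.5 mm/s, so they are Category FS (Flammable Solid).
Category FS quantity: two 3.38 kg packs = 6.76 kg.
6.76 kg exceeds the passenger aircraft limit of 5 kg for Category FS.
Total Category CR: 6.88 L + (three 3.96 L containers = 11.88 L) = 18.76 L.
That is within the Category CR passenger aircraft limit of 25 L.
The segregation rule (Category FG with Category LB) does not apply to Category FS with Category CR.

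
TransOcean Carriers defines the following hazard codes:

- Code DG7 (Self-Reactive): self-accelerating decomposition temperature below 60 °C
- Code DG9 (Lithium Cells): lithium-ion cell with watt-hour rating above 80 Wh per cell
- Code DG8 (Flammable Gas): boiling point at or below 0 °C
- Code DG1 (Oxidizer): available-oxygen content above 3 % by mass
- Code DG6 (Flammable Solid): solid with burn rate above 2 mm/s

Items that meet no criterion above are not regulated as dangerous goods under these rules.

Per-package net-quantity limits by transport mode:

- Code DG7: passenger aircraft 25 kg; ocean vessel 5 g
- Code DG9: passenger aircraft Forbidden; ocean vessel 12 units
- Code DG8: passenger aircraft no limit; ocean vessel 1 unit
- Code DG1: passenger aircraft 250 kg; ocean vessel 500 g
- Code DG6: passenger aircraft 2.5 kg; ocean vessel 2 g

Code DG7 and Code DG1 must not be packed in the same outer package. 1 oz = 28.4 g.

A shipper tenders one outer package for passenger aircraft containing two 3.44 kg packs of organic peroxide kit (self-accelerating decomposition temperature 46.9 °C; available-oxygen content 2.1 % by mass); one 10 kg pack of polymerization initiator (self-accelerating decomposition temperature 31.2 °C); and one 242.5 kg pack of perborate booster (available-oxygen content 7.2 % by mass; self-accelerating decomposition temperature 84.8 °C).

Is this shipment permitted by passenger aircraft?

Organic peroxide kit: self-accelerating decomposition temperature 46.9 °C < 60 °C → Code DG7 (Self-Reactive).
The polymerization initiator has self-accelerating decomposition temperature 31.2 °C, which is < 60 °C, so it is Code DG7 (Self-Reactive).
Available-oxygen content 7.2 % by mass meets the Code DG1 criterion (Oxidizer), so the perborate booster is Code DG1.
Code DG7 net quantity: (two 3.44 kg packs = 6.88 kg) + 10 kg = 16.88 kg.
That is within the Code DG7 passenger aircraft limit of 25 kg.
Code DG1 quantity: 242.5 kg.
That is within the Code DG1 passenger aircraft limit of 250 kg.
Code DG7 and Code DG1 may not share an outer package.

No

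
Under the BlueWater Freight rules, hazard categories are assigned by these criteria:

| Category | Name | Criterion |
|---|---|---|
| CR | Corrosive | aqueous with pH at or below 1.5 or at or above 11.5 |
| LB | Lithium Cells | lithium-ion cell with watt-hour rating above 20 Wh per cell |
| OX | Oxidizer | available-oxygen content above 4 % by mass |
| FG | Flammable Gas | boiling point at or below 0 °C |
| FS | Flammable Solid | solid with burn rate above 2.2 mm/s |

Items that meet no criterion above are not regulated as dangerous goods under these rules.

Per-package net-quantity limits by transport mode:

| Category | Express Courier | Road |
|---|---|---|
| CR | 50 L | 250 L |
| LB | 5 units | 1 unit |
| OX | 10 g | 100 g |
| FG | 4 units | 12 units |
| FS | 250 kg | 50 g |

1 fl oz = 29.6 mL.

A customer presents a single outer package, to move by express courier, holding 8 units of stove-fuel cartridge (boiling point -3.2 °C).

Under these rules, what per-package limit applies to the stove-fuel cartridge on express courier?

4 units

With boiling point -3.2 °C (≤ 0 °C), the stove-fuel cartridge falls in Category FG.
The express courier limit for Category FG is 4 units.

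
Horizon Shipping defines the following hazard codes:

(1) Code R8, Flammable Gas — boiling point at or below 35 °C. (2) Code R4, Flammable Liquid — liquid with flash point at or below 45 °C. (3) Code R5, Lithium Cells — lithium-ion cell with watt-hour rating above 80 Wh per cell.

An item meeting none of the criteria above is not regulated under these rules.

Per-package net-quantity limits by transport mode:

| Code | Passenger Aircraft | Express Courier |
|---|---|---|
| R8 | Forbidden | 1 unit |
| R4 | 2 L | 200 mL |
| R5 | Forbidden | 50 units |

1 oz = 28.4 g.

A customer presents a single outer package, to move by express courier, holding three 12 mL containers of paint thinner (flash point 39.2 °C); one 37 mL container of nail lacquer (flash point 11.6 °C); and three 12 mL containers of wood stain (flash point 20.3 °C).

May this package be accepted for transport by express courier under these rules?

With flash point 39.2 °C (≤ 45 °C), the paint thinner falls in Code R4.
Flash point 11.6 °C meets the Code R4 criterion (Flammable Liquid), so the nail lacquer is Code R4.
Wood stain: flash point 20.3 °C ≤ 45 °C → Code R4 (Flammable Liquid).
Total Code R4: (three 12 mL containers = 36 mL) + 37 mL + (three 12 mL containers = 36 mL) = 109 mL.
That is within the Code R4 express courier limit of 200 mL.

Yes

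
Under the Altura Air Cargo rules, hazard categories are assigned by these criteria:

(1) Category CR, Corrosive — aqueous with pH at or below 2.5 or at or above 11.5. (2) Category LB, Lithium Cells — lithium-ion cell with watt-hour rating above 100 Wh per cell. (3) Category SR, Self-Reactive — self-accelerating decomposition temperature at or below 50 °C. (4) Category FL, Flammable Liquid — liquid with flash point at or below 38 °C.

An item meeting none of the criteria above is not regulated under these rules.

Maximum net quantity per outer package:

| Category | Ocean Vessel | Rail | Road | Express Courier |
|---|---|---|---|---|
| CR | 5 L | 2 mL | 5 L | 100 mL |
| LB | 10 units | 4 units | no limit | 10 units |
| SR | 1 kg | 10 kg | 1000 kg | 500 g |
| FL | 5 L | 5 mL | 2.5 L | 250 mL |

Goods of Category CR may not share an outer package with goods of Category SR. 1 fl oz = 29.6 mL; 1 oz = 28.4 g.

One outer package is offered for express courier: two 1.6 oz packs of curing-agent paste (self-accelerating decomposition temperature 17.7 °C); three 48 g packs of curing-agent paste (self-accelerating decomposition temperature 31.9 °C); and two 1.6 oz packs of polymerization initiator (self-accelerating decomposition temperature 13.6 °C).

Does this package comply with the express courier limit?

With self-accelerating decomposition temperature 17.7 °C (≤ 50 °C), the curing-agent paste falls in Category SR.
Curing-agent paste: self-accelerating decomposition temperature 31.9 °C ≤ 50 °C → Category SR (Self-Reactive).
Self-accelerating decomposition temperature 13.6 °C meets the Category SR criterion (Self-Reactive), so the polymerization initiator is Category SR.
Category SR net quantity: (two 1.6 oz packs = 90.88 g) + (three 48 g packs = 144 g) + (two 1.6 oz packs = 90.88 g) = 325.76 g.
325.76 g ≤ 500 g (express courier limit, Category SR) — within limit.

Yes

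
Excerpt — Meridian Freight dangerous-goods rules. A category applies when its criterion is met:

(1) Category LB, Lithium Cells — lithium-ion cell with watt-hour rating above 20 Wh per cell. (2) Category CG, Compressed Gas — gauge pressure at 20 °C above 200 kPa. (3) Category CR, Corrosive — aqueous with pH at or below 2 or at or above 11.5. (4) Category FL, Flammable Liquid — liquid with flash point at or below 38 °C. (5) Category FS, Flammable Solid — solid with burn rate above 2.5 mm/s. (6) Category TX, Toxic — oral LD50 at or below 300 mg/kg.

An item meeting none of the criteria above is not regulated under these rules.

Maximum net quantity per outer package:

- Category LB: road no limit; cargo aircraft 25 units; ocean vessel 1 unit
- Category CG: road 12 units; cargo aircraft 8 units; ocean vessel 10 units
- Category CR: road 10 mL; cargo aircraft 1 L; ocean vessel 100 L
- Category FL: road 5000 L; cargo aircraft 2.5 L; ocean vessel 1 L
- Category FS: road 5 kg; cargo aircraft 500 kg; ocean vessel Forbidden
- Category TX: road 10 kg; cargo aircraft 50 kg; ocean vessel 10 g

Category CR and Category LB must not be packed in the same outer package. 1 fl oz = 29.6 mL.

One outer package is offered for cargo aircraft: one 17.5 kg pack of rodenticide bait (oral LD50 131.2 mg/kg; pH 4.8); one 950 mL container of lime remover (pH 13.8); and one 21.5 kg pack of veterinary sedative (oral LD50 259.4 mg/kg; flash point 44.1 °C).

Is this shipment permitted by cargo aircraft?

Yes

The rodenticide bait has oral LD50 131.2 mg/kg, which is ≤ 300 mg/kg, so it is Category TX (Toxic).
Lime remover: pH 13.8 ≥ 11.5 → Category CR (Corrosive).
Oral LD50 259.4 mg/kg meets the Category TX criterion (Toxic), so the veterinary sedative is Category TX.
Category CR quantity: 950 mL.
950 mL is within the cargo aircraft limit of 1 L for Category CR.
Total Category TX: 17.5 kg + 21.5 kg = 39 kg.
39 kg ≤ 50 kg (cargo aircraft limit, Category TX) — within limit.
The segregation rule (Category CR with Category LB) does not apply to Category CR with Category TX.
Every hazard category is within its cargo aircraft limit and no segregation rule is violated.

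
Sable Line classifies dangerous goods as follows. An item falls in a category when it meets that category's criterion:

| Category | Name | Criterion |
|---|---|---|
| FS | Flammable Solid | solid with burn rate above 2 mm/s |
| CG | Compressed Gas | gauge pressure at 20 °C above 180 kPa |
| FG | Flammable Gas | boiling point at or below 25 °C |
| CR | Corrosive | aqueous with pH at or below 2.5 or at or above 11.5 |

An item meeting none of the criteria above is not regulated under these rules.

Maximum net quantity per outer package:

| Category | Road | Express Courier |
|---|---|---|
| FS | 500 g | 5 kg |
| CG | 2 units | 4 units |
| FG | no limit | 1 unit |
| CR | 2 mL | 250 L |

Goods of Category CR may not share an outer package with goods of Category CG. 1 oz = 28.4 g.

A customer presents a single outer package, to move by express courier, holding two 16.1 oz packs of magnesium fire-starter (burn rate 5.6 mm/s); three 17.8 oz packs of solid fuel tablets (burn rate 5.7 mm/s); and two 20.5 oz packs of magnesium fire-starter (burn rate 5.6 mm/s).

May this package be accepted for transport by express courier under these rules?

The magnesium fire-starter has burn rate 5.6 mm/s, which is > 2 mm/s, so it is Category FS (Flammable Solid).
The solid fuel tablets have burn rate 5.7 mm/s, which is > 2 mm/s, so they are Category FS (Flammable Solid).
The magnesium fire-starter has burn rate 5.6 mm/s, which is > 2 mm/s, so it is Category FS (Flammable Solid).
Category FS net quantity: (two 16.1 oz packs = 914.48 g) + (three 17.8 oz packs = 1516.56 g) + (two 20.5 oz packs = 1164.4 g) = 3595.44 g.
That is within the Category FS express courier limit of 5 kg.

Yes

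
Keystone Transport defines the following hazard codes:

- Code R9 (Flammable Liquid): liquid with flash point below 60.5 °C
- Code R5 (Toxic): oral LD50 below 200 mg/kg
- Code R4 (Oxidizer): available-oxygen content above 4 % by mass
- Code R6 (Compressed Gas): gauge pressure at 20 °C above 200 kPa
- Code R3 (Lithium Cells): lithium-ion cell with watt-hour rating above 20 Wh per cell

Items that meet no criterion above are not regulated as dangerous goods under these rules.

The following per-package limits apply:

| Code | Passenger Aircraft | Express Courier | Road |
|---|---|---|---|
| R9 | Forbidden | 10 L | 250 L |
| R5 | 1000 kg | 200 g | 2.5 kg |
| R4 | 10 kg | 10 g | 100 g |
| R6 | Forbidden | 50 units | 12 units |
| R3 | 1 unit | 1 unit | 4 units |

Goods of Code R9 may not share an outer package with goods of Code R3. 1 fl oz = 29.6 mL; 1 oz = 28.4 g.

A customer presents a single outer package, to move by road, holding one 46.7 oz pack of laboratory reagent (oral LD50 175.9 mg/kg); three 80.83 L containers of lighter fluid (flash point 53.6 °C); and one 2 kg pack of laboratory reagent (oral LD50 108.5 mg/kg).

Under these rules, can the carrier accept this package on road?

No

Laboratory reagent: oral LD50 175.9 mg/kg < 200 mg/kg → Code R5 (Toxic).
With flash point 53.6 °C (< 60.5 °C), the lighter fluid falls in Code R9.
Oral LD50 108.5 mg/kg meets the Code R5 criterion (Toxic), so the laboratory reagent is Code R5.
Code R5 net quantity: (one 46.7 oz pack = 1326.28 g) + 2 kg = 3326.28 g.
3326.28 g > 2.5 kg (road limit, Code R5) — over the limit.
Code R9 quantity: three 80.83 L containers = 242.49 L.
242.49 L is within the road limit of 250 L for Code R9.
The segregation rule (Code R9 with Code R3) does not apply to Code R5 with Code R9.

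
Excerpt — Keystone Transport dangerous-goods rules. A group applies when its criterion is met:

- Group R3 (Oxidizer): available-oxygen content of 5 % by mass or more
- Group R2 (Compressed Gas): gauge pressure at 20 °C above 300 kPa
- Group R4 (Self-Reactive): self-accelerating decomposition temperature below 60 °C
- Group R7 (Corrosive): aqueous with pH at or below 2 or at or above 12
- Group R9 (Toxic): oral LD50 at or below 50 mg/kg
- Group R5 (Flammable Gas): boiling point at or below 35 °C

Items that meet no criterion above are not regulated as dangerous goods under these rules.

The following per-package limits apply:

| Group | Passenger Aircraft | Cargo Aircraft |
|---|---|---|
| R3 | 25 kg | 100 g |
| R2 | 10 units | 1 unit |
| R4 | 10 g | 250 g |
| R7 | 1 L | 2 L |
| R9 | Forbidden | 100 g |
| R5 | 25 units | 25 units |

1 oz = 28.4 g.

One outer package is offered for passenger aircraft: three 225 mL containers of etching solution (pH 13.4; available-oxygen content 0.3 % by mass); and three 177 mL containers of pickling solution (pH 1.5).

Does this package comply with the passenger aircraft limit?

Etching solution: pH 13.4 ≥ 12 → Group R7 (Corrosive).
With pH 1.5 (≤ 2), the pickling solution falls in Group R7.
Total Group R7: (three 225 mL containers = 675 mL) + (three 177 mL containers = 531 mL) = 1.206 L.
1.206 L > 1 L (passenger aircraft limit, Group R7) — over the limit.

No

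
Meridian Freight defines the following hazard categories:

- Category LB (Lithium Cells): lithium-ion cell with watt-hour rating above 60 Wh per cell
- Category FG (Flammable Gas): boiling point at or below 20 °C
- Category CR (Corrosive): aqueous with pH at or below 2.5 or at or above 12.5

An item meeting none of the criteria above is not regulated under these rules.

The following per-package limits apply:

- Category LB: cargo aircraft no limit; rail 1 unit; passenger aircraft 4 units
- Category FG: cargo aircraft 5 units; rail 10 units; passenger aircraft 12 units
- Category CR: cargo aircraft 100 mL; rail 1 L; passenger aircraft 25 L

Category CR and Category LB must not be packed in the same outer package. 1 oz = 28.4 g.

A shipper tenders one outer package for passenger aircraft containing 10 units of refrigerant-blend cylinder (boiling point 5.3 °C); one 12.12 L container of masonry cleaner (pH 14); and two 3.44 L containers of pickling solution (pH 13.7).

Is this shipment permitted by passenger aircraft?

The refrigerant-blend cylinder has boiling point 5.3 °C, which is ≤ 20 °C, so it is Category FG (Flammable Gas).
The masonry cleaner has pH 14, which is ≥ 12.5, so it is Category CR (Corrosive).
The pickling solution has pH 13.7, which is ≥ 12.5, so it is Category CR (Corrosive).
Total Category CR: 12.12 L + (two 3.44 L containers = 6.88 L) = 19 L.
That is within the Category CR passenger aircraft limit of 25 L.
Category FG quantity: 10 units.
That is within the Category FG passenger aircraft limit of 12 units.
The segregation rule (Category CR with Category LB) does not apply to Category CR with Category FG.
Every hazard category is within its passenger aircraft limit and no segregation rule is violated.

Yes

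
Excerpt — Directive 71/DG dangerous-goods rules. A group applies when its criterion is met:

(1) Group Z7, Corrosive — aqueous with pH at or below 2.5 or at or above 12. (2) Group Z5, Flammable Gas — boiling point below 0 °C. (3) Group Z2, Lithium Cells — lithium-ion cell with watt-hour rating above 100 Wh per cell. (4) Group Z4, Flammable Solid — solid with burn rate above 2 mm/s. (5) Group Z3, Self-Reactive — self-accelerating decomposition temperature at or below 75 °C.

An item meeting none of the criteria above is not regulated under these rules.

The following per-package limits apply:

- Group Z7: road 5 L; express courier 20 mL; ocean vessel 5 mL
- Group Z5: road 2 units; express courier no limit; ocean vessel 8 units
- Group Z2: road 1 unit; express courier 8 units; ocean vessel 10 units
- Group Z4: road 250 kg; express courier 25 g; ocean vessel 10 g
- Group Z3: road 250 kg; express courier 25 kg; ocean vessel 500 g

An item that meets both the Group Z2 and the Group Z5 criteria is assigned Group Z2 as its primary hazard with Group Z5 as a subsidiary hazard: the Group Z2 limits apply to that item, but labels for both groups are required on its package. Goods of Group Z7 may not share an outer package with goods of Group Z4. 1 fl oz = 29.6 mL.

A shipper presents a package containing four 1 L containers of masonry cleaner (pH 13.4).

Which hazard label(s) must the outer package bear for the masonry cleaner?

Group Z7

Masonry cleaner: pH 13.4 ≥ 12 → Group Z7 (Corrosive).
Only the Group Z7 label is required.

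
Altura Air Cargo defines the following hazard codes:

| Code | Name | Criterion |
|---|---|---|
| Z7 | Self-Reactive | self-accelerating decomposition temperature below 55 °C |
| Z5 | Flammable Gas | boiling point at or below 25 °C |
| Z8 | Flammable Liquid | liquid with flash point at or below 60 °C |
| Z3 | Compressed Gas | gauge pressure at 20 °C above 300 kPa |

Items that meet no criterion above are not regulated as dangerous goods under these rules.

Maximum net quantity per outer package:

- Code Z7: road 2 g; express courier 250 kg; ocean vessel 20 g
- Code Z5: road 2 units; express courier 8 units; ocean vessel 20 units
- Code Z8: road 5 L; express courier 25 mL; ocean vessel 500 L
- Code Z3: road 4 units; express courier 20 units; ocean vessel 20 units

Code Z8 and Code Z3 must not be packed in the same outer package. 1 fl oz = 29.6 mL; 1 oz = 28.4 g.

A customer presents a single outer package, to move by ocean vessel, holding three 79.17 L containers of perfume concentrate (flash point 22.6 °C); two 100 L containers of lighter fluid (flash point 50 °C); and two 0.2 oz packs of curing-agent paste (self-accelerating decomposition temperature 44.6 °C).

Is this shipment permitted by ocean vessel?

The perfume concentrate has flash point 22.6 °C, which is ≤ 60 °C, so it is Code Z8 (Flammable Liquid).
The lighter fluid has flash point 50 °C, which is ≤ 60 °C, so it is Code Z8 (Flammable Liquid).
Curing-agent paste: self-accelerating decomposition temperature 44.6 °C < 55 °C → Code Z7 (Self-Reactive).
Total Code Z8: (three 79.17 L containers = 237.51 L) + (two 100 L containers = 200 L) = 437.51 L.
437.51 L is within the ocean vessel limit of 500 L for Code Z8.
Code Z7 quantity: two 0.2 oz packs = 11.36 g.
11.36 g is within the ocean vessel limit of 20 g for Code Z7.
The segregation rule (Code Z8 with Code Z3) does not apply to Code Z8 with Code Z7.
Every hazard code is within its ocean vessel limit and no segregation rule is violated.

Yes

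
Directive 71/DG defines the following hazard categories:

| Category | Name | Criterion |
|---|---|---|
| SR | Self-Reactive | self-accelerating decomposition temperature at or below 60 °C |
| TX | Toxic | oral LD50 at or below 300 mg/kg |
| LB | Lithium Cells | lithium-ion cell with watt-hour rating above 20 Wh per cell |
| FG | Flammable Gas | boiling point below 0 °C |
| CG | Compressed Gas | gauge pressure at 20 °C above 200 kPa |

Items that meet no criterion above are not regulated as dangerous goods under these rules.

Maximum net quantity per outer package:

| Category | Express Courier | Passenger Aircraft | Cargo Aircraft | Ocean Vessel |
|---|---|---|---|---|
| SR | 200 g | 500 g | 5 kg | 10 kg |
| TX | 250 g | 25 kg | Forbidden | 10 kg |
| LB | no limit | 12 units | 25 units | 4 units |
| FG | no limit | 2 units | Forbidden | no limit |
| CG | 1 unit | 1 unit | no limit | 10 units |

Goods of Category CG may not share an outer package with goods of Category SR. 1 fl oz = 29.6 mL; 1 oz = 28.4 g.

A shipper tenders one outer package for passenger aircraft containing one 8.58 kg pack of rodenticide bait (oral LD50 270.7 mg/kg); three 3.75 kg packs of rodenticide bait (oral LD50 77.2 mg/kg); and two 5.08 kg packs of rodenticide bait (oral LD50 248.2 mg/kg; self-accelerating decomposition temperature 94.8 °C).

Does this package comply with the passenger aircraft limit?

No

With oral LD50 270.7 mg/kg (≤ 300 mg/kg), the rodenticide bait falls in Category TX.
Oral LD50 77.2 mg/kg meets the Category TX criterion (Toxic), so the rodenticide bait is Category TX.
With oral LD50 248.2 mg/kg (≤ 300 mg/kg), the rodenticide bait falls in Category TX.
Category TX net quantity: 8.58 kg + (three 3.75 kg packs = 11.25 kg) + (two 5.08 kg packs = 10.16 kg) = 29.99 kg.
That exceeds the Category TX passenger aircraft limit of 25 kg.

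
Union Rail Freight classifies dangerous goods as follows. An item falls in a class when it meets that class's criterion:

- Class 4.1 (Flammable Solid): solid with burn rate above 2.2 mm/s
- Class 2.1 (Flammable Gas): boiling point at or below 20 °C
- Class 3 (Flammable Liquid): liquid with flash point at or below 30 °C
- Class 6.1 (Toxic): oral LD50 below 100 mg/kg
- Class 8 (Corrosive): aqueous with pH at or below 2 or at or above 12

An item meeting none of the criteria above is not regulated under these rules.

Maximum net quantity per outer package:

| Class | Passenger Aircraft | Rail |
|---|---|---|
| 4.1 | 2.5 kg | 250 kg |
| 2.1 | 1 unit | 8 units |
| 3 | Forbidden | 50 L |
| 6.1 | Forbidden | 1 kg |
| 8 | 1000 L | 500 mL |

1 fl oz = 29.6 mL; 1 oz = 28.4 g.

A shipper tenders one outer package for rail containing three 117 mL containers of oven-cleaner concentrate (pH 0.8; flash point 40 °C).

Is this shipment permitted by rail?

Oven-cleaner concentrate: pH 0.8 ≤ 2 → Class 8 (Corrosive).
Class 8 quantity: three 117 mL containers = 351 mL.
351 mL ≤ 500 mL (rail limit, Class 8) — within limit.

Yes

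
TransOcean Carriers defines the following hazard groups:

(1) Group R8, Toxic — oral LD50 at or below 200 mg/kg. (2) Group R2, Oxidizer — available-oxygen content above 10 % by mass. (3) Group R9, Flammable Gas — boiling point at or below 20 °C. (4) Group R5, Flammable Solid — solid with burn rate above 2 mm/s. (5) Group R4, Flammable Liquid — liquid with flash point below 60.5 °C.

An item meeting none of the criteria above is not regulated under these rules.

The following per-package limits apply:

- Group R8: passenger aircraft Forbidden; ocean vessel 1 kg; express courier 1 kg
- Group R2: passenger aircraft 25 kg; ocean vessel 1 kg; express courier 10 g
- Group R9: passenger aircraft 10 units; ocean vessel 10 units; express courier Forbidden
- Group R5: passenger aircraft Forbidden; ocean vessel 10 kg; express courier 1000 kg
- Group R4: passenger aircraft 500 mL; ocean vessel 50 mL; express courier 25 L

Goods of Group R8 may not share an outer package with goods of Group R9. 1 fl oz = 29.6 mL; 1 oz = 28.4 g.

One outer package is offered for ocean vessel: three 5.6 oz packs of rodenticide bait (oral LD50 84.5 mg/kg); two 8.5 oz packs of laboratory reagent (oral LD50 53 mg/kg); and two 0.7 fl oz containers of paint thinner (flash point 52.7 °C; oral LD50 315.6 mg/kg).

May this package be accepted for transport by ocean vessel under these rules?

Yes

With oral LD50 84.5 mg/kg (≤ 200 mg/kg), the rodenticide bait falls in Group R8.
The laboratory reagent has oral LD50 53 mg/kg, which is ≤ 200 mg/kg, so it is Group R8 (Toxic).
With flash point 52.7 °C (< 60.5 °C), the paint thinner falls in Group R4.
Total Group R8: (three 5.6 oz packs = 477.12 g) + (two 8.5 oz packs = 482.8 g) = 959.92 g.
That is within the Group R8 ocean vessel limit of 1 kg.
Group R4 quantity: two 0.7 fl oz containers = 41.44 mL.
41.44 mL is within the ocean vessel limit of 50 mL for Group R4.
The segregation rule (Group R8 with Group R9) does not apply to Group R8 with Group R4.
Every hazard group is within its ocean vessel limit and no segregation rule is violated.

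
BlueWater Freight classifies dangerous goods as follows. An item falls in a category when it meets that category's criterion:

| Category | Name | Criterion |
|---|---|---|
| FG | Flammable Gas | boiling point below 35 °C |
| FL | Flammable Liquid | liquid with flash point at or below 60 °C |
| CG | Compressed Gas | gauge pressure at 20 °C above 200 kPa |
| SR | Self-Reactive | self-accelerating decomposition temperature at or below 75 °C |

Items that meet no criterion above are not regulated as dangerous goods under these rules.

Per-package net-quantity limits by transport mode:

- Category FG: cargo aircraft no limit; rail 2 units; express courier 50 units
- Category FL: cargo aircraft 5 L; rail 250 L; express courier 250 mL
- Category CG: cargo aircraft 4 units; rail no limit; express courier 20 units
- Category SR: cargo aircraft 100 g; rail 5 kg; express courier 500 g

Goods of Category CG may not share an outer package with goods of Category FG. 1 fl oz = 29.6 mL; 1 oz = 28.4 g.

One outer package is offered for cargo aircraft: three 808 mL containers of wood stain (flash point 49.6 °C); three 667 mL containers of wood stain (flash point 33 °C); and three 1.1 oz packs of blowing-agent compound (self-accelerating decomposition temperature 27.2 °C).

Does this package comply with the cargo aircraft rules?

Yes

Flash point 49.6 °C meets the Category FL criterion (Flammable Liquid), so the wood stain is Category FL.
Wood stain: flash point 33 °C ≤ 60 °C → Category FL (Flammable Liquid).
The blowing-agent compound has self-accelerating decomposition temperature 27.2 °C, which is ≤ 75 °C, so it is Category SR (Self-Reactive).
Category SR quantity: three 1.1 oz packs = 93.72 g.
93.72 g is within the cargo aircraft limit of 100 g for Category SR.
Total Category FL: (three 808 mL containers = 2.424 L) + (three 667 mL containers = 2.001 L) = 4.425 L.
That is within the Category FL cargo aircraft limit of 5 L.
The segregation rule (Category CG with Category FG) does not apply to Category SR with Category FL.
Every hazard category is within its cargo aircraft limit and no segregation rule is violated.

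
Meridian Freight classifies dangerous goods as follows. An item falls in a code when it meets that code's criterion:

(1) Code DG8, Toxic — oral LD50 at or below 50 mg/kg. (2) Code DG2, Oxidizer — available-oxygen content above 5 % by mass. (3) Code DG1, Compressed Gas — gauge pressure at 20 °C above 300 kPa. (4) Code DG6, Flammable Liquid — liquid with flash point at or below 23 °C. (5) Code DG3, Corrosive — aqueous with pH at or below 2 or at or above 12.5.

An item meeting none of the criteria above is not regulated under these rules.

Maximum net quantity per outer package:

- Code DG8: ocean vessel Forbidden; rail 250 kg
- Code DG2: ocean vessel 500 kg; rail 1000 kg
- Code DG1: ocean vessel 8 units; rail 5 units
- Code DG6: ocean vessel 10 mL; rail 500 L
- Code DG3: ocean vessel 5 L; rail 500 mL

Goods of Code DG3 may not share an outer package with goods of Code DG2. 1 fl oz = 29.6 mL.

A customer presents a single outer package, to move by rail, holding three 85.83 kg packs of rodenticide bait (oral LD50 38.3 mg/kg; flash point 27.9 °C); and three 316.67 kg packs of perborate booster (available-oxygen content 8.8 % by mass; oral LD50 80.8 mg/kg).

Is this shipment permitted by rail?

No

Rodenticide bait: oral LD50 38.3 mg/kg ≤ 50 mg/kg → Code DG8 (Toxic).
The perborate booster has available-oxygen content 8.8 % by mass, which is > 5 % by mass, so it is Code DG2 (Oxidizer).
Code DG2 quantity: three 316.67 kg packs = 950.01 kg.
That is within the Code DG2 rail limit of 1000 kg.
Code DG8 quantity: three 85.83 kg packs = 257.49 kg.
257.49 kg exceeds the rail limit of 250 kg for Code DG8.
The segregation rule (Code DG3 with Code DG2) does not apply to Code DG2 with Code DG8.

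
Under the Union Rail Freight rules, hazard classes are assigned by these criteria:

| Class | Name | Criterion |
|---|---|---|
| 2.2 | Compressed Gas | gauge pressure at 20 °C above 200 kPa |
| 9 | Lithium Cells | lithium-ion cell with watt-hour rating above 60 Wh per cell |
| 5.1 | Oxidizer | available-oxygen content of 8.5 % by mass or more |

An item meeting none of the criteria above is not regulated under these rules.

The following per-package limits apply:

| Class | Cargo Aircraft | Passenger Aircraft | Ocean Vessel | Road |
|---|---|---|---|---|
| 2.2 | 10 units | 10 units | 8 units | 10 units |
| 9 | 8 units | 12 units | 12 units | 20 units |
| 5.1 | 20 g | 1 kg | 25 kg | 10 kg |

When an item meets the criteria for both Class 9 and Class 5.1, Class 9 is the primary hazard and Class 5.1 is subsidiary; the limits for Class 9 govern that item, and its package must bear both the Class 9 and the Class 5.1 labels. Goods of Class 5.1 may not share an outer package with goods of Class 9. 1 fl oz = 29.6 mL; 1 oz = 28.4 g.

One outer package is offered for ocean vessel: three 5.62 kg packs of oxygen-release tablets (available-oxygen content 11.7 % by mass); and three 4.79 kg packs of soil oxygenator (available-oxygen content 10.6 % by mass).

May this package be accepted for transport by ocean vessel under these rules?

No

The oxygen-release tablets have available-oxygen content 11.7 % by mass, which is ≥ 8.5 % by mass, so they are Class 5.1 (Oxidizer).
The soil oxygenator has available-oxygen content 10.6 % by mass, which is ≥ 8.5 % by mass, so it is Class 5.1 (Oxidizer).
Class 5.1 net quantity: (three 5.62 kg packs = 16.86 kg) + (three 4.79 kg packs = 14.37 kg) = 31.23 kg.
31.23 kg exceeds the ocean vessel limit of 25 kg for Class 5.1.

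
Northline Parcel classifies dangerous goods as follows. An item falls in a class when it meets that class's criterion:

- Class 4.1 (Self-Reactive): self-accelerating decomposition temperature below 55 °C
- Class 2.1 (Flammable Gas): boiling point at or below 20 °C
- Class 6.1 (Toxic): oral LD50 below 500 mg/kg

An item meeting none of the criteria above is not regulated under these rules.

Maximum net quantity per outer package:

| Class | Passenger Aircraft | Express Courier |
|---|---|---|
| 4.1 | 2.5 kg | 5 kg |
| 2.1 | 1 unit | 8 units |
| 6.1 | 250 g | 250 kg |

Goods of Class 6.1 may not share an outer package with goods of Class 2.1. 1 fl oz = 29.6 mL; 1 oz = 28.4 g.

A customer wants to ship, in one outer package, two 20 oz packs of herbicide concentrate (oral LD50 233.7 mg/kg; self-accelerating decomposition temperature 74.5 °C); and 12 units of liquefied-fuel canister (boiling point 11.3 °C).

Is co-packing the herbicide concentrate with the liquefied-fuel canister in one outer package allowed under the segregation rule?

No

Oral LD50 233.7 mg/kg meets the Class 6.1 criterion (Toxic), so the herbicide concentrate is Class 6.1.
The liquefied-fuel canister has boiling point 11.3 °C, which is ≤ 20 °C, so it is Class 2.1 (Flammable Gas).
Class 6.1 and Class 2.1 may not share an outer package.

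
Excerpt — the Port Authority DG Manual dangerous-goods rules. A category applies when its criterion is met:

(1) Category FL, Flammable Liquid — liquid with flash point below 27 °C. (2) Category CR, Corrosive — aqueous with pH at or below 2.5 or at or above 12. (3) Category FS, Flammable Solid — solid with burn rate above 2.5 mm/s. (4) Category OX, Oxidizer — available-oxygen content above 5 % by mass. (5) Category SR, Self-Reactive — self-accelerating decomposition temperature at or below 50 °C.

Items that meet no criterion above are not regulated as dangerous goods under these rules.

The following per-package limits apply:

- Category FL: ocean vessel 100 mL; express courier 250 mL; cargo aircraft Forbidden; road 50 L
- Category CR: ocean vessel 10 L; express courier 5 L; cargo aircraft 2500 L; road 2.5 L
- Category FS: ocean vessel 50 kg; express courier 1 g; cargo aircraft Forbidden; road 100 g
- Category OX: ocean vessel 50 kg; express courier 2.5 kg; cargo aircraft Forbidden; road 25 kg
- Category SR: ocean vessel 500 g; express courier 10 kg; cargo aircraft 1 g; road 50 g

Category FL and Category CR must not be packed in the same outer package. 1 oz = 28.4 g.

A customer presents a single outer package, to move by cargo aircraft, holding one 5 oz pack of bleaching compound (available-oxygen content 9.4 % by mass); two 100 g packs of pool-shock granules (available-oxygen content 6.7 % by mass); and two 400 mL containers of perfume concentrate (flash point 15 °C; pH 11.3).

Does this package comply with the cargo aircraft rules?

No

With available-oxygen content 9.4 % by mass (> 5 % by mass), the bleaching compound falls in Category OX.
Pool-shock granules: available-oxygen content 6.7 % by mass > 5 % by mass → Category OX (Oxidizer).
With flash point 15 °C (< 27 °C), the perfume concentrate falls in Category FL.
Total Category OX: (one 5 oz pack = 142 g) + (two 100 g packs = 200 g) = 342 g.
By cargo aircraft, Category OX is Forbidden regardless of quantity.
Category FL quantity: two 400 mL containers = 800 mL.
By cargo aircraft, Category FL is Forbidden regardless of quantity.
The segregation rule (Category FL with Category CR) does not apply to Category OX with Category FL.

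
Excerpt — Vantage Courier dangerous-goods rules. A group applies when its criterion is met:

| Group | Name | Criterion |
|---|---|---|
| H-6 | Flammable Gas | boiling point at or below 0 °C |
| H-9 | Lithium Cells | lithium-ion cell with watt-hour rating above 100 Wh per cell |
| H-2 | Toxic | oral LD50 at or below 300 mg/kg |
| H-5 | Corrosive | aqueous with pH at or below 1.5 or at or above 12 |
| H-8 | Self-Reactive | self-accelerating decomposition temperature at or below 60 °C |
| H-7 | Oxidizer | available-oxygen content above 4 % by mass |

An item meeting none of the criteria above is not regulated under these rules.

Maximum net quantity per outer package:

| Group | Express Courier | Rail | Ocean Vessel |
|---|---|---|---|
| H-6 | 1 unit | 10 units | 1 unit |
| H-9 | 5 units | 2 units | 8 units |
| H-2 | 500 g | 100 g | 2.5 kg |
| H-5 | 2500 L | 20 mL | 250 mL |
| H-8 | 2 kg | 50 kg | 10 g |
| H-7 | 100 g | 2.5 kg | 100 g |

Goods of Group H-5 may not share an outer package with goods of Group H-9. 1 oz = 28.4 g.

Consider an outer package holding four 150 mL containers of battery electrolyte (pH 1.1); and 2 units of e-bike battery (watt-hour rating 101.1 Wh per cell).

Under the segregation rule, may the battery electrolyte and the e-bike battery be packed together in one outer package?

No

With pH 1.1 (≤ 1.5), the battery electrolyte falls in Group H-5.
With watt-hour rating 101.1 Wh per cell (> 100 Wh per cell), the e-bike battery falls in Group H-9.
Group H-5 and Group H-9 may not share an outer package.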